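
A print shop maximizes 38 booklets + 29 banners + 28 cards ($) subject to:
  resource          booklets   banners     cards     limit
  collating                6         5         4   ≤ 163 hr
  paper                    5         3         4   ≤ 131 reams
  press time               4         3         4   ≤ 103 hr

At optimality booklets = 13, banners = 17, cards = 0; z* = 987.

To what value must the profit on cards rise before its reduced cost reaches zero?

36

At the optimum: collating uses 163 of 163 (binding); paper uses 116 of 131 (slack = 15); press time uses 103 of 103 (binding).
Since paper is not tight, its dual is 0.
The binding rows give the dual system: 6·y_collating + 4·y_press time = 38 and 5·y_collating + 3·y_press time = 29.
This yields shadow prices y_collating = 1, y_press time = 8.
cards enters the basis when its profit ≥ yᵀa₃ = 1·4 + 8·4 = 36.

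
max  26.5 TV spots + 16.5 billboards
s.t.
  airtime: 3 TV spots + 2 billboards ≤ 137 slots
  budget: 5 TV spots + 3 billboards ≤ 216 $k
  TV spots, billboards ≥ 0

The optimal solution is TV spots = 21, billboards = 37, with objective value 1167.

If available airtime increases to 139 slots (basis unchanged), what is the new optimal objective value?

1173

Both airtime and budget are binding at x*.
The binding rows give the dual system: 3·y_airtime + 5·y_budget = 26.5 and 2·y_airtime + 3·y_budget = 16.5.
Solving: y_airtime = 3, y_budget = 3.5.
Δz = y_airtime·Δb = 3 × (2) = 6, so new z* = 1167 + 6 = 1173.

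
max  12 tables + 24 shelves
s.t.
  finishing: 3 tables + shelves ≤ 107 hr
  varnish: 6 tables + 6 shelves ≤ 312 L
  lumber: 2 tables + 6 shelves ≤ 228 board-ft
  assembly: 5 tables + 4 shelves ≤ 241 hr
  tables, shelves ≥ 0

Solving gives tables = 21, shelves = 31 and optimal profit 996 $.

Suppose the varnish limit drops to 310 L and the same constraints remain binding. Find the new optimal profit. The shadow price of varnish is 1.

Δb = -2, so new z* = 996 + (1)·(-2) = 996 − 2 = 994.

994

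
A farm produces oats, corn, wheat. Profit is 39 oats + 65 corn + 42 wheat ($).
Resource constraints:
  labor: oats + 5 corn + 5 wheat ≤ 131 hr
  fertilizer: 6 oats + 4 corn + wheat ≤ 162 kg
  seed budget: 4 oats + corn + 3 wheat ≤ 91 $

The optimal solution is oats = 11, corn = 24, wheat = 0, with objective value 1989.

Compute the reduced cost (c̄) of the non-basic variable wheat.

At the optimum: labor uses 131 of 131 (binding); fertilizer uses 162 of 162 (binding); seed budget uses 68 of 91 (slack = 23).
Slack constraints have shadow price 0 (complementary slackness).
The binding rows give the dual system: 1·y_labor + 6·y_fertilizer = 39 and 5·y_labor + 4·y_fertilizer = 65.
This yields shadow prices y_labor = 9, y_fertilizer = 5.
Reduced cost of wheat: c₃ − yᵀa₃ = 42 − (9·5 + 5·1) = 42 − 50 = -8.

-8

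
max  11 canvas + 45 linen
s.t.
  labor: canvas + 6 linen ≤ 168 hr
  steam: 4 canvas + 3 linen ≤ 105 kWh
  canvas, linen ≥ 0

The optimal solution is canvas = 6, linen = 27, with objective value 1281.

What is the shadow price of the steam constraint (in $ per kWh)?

Check each constraint at x*: labor 168/168 (tight); steam 105/105 (tight).
The binding rows give the dual system: 1·y_labor + 4·y_steam = 11 and 6·y_labor + 3·y_steam = 45.
→ y_labor = 7 and y_steam = 1.
Shadow price of steam = 1.

1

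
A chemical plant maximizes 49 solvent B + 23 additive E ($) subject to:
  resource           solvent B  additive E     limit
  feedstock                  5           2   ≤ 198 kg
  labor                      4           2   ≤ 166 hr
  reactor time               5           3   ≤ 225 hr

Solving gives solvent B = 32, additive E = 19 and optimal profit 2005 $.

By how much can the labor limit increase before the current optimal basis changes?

3.2

Binding constraints: feedstock, labor. The basis is B = [[5,2],[4,2]] with det 2.
Per unit increase in labor, x* moves by d = (-1, 2.5).
The basis stays optimal until reactor time becomes binding; allowable increase = 3.2 hr.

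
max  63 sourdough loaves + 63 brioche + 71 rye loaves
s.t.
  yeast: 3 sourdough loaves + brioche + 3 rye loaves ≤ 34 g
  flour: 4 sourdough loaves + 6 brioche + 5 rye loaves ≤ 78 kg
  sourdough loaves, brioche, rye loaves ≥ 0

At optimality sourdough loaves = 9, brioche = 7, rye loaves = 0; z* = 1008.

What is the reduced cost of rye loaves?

-1

Check each constraint at x*: yeast 34/34 (tight); flour 78/78 (tight).
Dual feasibility on the basic columns requires 3·y_yeast + 4·y_flour = 63, 1·y_yeast + 6·y_flour = 63.
This yields shadow prices y_yeast = 9, y_flour = 9.
Reduced cost of rye loaves: c₃ − yᵀa₃ = 71 − (9·3 + 9·5) = 71 − 72 = -1.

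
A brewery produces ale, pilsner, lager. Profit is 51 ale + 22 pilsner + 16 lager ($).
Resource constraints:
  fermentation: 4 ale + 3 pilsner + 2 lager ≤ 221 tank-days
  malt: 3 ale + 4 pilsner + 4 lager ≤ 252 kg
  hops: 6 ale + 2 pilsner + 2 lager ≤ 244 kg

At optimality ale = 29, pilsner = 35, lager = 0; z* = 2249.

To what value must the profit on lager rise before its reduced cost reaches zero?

19

Binding: fermentation and hops. Non-binding: malt (25 unused).
Since malt is not tight, its dual is 0.
Dual feasibility on the basic columns requires 4·y_fermentation + 6·y_hops = 51, 3·y_fermentation + 2·y_hops = 22.
→ y_fermentation = 3 and y_hops = 6.5.
lager enters the basis when its profit ≥ yᵀa₃ = 3·2 + 6.5·2 = 19.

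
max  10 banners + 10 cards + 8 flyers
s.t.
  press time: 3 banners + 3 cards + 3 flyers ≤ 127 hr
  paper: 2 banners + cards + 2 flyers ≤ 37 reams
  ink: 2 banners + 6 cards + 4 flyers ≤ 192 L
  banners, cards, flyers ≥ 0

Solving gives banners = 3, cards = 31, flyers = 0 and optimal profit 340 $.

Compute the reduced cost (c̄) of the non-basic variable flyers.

-4

Check each constraint at x*: press time 102/127 (slack 25); paper 37/37 (tight); ink 192/192 (tight).
By complementary slackness, y = 0 for the non-binding constraint.
From A_Bᵀ y = c: 2·y_paper + 2·y_ink = 10; 1·y_paper + 6·y_ink = 10.
This yields shadow prices y_paper = 4, y_ink = 1.
Reduced cost of flyers: c₃ − yᵀa₃ = 8 − (4·2 + 1·4) = 8 − 12 = -4.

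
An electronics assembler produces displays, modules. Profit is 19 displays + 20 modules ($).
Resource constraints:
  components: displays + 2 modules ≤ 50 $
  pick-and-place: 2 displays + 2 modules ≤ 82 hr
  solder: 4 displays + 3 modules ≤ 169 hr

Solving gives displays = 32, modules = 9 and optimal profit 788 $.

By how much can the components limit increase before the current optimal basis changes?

Binding constraints: components, pick-and-place. The basis is B = [[1,2],[2,2]] with det -2.
Per unit increase in components, x* moves by d = (-1, 1).
The basis stays optimal until displays reaches 0; allowable increase = 32 $.

32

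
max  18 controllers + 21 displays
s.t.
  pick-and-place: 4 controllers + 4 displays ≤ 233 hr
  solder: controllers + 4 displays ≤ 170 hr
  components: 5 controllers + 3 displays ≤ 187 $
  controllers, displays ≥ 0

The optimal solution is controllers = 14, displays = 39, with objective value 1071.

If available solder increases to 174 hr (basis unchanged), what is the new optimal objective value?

1083

At the optimum: pick-and-place uses 212 of 233 (slack = 21); solder uses 170 of 170 (binding); components uses 187 of 187 (binding).
By complementary slackness, y = 0 for the non-binding constraint.
Dual feasibility on the basic columns requires 1·y_solder + 5·y_components = 18, 4·y_solder + 3·y_components = 21.
This yields shadow prices y_solder = 3, y_components = 3.
Δz = y_solder·Δb = 3 × (4) = 12, so new z* = 1071 + 12 = 1083.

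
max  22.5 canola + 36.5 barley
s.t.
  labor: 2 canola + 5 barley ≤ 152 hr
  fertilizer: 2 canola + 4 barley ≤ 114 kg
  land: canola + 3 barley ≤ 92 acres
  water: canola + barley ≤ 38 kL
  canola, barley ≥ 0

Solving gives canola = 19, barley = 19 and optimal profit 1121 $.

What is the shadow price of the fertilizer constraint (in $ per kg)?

Binding: fertilizer and water. Non-binding: labor (19 unused), land (16 unused).
By complementary slackness, y = 0 for the non-binding constraints.
Dual feasibility on the basic columns requires 2·y_fertilizer + 1·y_water = 22.5, 4·y_fertilizer + 1·y_water = 36.5.
This yields shadow prices y_fertilizer = 7, y_water = 8.5.
Shadow price of fertilizer = 7.

7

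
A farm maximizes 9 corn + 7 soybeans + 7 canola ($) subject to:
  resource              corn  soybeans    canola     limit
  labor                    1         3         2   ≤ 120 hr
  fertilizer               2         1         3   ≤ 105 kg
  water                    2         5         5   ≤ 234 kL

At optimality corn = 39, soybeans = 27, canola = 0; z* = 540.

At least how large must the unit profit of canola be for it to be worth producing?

At the optimum: labor uses 120 of 120 (binding); fertilizer uses 105 of 105 (binding); water uses 213 of 234 (slack = 21).
By complementary slackness, y = 0 for the non-binding constraint.
From A_Bᵀ y = c: 1·y_labor + 2·y_fertilizer = 9; 3·y_labor + 1·y_fertilizer = 7.
→ y_labor = 1 and y_fertilizer = 4.
canola enters the basis when its profit ≥ yᵀa₃ = 1·2 + 4·3 = 14.

14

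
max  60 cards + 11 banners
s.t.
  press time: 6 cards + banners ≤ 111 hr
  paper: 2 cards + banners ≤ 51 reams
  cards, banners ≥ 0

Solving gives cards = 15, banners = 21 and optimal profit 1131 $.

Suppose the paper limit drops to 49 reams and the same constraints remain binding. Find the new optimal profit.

1128

Both press time and paper are binding at x*.
Dual feasibility on the basic columns requires 6·y_press time + 2·y_paper = 60, 1·y_press time + 1·y_paper = 11.
This yields shadow prices y_press time = 9.5, y_paper = 1.5.
Δz = y_paper·Δb = 1.5 × (-2) = -3, so new z* = 1131 − 3 = 1128.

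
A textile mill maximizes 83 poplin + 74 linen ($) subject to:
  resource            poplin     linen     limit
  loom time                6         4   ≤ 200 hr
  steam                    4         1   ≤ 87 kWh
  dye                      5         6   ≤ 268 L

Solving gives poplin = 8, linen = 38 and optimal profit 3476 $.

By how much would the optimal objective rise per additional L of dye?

Check each constraint at x*: loom time 200/200 (tight); steam 70/87 (slack 17); dye 268/268 (tight).
Slack constraints have shadow price 0 (complementary slackness).
Dual feasibility on the basic columns requires 6·y_loom time + 5·y_dye = 83, 4·y_loom time + 6·y_dye = 74.
This yields shadow prices y_loom time = 8, y_dye = 7.
Shadow price of dye = 7.

7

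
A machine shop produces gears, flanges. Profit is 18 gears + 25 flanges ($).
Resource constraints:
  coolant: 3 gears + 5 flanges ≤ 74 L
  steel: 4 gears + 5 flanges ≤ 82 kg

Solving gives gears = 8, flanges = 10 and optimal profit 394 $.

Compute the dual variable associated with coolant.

2

Both coolant and steel are binding at x*.
The binding rows give the dual system: 3·y_coolant + 4·y_steel = 18 and 5·y_coolant + 5·y_steel = 25.
This yields shadow prices y_coolant = 2, y_steel = 3.
Shadow price of coolant = 2.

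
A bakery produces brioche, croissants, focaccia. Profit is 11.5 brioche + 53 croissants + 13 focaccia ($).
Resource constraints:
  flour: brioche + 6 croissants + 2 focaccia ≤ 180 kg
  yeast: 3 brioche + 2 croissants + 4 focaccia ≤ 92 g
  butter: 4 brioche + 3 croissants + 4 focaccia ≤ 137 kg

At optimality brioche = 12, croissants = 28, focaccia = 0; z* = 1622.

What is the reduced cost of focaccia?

-8

Check each constraint at x*: flour 180/180 (tight); yeast 92/92 (tight); butter 132/137 (slack 5).
Slack constraints have shadow price 0 (complementary slackness).
Dual feasibility on the basic columns requires 1·y_flour + 3·y_yeast = 11.5, 6·y_flour + 2·y_yeast = 53.
This yields shadow prices y_flour = 8.5, y_yeast = 1.
Reduced cost of focaccia: c₃ − yᵀa₃ = 13 − (8.5·2 + 1·4) = 13 − 21 = -8.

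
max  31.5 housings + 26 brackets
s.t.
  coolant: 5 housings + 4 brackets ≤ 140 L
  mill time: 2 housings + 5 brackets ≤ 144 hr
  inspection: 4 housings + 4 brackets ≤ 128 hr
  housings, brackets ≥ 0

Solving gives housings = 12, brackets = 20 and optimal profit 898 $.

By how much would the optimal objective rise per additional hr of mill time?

Check each constraint at x*: coolant 140/140 (tight); mill time 124/144 (slack 20); inspection 128/128 (tight).
By complementary slackness, y = 0 for the non-binding constraint.
The binding rows give the dual system: 5·y_coolant + 4·y_inspection = 31.5 and 4·y_coolant + 4·y_inspection = 26.
This yields shadow prices y_coolant = 5.5, y_inspection = 1.
Shadow price of mill time = 0.

0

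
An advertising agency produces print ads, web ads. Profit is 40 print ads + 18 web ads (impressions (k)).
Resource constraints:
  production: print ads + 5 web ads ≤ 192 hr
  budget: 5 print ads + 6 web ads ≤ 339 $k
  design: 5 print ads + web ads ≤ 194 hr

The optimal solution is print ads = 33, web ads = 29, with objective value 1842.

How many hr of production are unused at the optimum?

production used = 1·33 + 5·29 = 178; slack = 192 − 178 = 14.

14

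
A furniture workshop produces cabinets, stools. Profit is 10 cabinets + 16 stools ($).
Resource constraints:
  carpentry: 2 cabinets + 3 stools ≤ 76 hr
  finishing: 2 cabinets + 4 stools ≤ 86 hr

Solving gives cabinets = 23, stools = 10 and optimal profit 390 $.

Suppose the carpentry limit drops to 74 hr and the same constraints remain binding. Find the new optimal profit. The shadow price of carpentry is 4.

Δb = -2, so new z* = 390 + (4)·(-2) = 390 − 8 = 382.

382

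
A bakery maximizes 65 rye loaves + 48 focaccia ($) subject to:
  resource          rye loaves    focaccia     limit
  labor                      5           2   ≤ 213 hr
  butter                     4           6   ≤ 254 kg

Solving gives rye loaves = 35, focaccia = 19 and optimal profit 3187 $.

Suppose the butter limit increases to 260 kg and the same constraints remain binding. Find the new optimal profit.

3217

At the optimum: labor uses 213 of 213 (binding); butter uses 254 of 254 (binding).
The binding rows give the dual system: 5·y_labor + 4·y_butter = 65 and 2·y_labor + 6·y_butter = 48.
→ y_labor = 9 and y_butter = 5.
Δz = y_butter·Δb = 5 × (6) = 30, so new z* = 3187 + 30 = 3217.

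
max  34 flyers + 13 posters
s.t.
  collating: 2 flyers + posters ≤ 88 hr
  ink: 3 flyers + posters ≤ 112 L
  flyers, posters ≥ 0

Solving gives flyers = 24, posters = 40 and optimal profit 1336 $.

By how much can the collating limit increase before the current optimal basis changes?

Binding constraints: collating, ink. The basis is B = [[2,1],[3,1]] with det -1.
Per unit increase in collating, x* moves by d = (-1, 3).
The basis stays optimal until flyers reaches 0; allowable increase = 24 hr.

24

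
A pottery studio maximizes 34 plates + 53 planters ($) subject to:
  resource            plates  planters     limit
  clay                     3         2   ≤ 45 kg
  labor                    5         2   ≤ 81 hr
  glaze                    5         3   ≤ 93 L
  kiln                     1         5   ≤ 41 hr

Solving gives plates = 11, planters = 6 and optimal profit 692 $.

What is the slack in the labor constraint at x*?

labor used = 5·11 + 2·6 = 67; slack = 81 − 67 = 14.

14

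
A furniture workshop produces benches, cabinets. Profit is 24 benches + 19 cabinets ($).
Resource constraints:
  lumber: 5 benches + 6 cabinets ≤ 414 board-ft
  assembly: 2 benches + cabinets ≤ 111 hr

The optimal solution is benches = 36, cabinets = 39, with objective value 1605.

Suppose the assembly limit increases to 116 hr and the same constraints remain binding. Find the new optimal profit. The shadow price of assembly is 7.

1640

Δb = 5, so new z* = 1605 + (7)·(5) = 1605 + 35 = 1640.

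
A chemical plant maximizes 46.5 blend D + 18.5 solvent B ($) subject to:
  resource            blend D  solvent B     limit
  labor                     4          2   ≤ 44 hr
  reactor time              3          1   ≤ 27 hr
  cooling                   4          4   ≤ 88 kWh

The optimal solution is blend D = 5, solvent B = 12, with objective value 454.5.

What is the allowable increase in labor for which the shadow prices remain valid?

5

Binding constraints: labor, reactor time. The basis is B = [[4,2],[3,1]] with det -2.
Per unit increase in labor, x* moves by d = (-0.5, 1.5).
The basis stays optimal until cooling becomes binding; allowable increase = 5 hr.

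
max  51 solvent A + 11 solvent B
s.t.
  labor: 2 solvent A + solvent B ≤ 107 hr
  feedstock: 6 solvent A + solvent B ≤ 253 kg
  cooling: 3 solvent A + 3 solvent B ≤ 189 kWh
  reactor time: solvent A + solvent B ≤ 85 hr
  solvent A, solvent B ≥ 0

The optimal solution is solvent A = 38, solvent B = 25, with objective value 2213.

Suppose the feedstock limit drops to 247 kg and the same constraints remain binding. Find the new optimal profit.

At the optimum: labor uses 101 of 107 (slack = 6); feedstock uses 253 of 253 (binding); cooling uses 189 of 189 (binding); reactor time uses 63 of 85 (slack = 22).
Since labor, reactor time are not tight, their duals are 0.
The binding rows give the dual system: 6·y_feedstock + 3·y_cooling = 51 and 1·y_feedstock + 3·y_cooling = 11.
Solving: y_feedstock = 8, y_cooling = 1.
Δz = y_feedstock·Δb = 8 × (-6) = -48, so new z* = 2213 − 48 = 2165.

2165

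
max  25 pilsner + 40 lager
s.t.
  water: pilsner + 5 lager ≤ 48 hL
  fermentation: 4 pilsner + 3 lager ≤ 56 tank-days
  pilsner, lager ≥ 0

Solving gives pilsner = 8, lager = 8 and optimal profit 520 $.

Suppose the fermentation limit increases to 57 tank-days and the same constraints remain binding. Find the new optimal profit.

525

At the optimum: water uses 48 of 48 (binding); fermentation uses 56 of 56 (binding).
The binding rows give the dual system: 1·y_water + 4·y_fermentation = 25 and 5·y_water + 3·y_fermentation = 40.
→ y_water = 5 and y_fermentation = 5.
Δz = y_fermentation·Δb = 5 × (1) = 5, so new z* = 520 + 5 = 525.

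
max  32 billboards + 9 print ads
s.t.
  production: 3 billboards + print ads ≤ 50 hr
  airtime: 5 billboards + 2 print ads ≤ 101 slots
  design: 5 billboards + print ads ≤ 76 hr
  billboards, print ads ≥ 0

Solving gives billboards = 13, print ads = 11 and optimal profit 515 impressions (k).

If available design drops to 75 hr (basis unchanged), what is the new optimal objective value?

512.5

Check each constraint at x*: production 50/50 (tight); airtime 87/101 (slack 14); design 76/76 (tight).
By complementary slackness, y = 0 for the non-binding constraint.
Dual feasibility on the basic columns requires 3·y_production + 5·y_design = 32, 1·y_production + 1·y_design = 9.
This yields shadow prices y_production = 6.5, y_design = 2.5.
Δz = y_design·Δb = 2.5 × (-1) = -2.5, so new z* = 515 − 2.5 = 512.5.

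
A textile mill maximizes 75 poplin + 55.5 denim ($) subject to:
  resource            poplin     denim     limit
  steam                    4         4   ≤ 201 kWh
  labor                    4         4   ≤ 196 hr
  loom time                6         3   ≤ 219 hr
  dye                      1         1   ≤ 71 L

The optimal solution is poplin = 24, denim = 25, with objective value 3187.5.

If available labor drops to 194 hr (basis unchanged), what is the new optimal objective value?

3169.5

At the optimum: steam uses 196 of 201 (slack = 5); labor uses 196 of 196 (binding); loom time uses 219 of 219 (binding); dye uses 49 of 71 (slack = 22).
Since steam, dye are not tight, their duals are 0.
The binding rows give the dual system: 4·y_labor + 6·y_loom time = 75 and 4·y_labor + 3·y_loom time = 55.5.
→ y_labor = 9 and y_loom time = 6.5.
Δz = y_labor·Δb = 9 × (-2) = -18, so new z* = 3187.5 − 18 = 3169.5.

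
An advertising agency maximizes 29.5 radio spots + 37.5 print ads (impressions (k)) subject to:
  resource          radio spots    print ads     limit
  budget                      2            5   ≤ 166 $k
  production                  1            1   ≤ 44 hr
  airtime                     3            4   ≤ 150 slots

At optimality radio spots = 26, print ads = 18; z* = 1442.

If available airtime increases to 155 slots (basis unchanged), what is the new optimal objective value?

Check each constraint at x*: budget 142/166 (slack 24); production 44/44 (tight); airtime 150/150 (tight).
By complementary slackness, y = 0 for the non-binding constraint.
The binding rows give the dual system: 1·y_production + 3·y_airtime = 29.5 and 1·y_production + 4·y_airtime = 37.5.
Solving: y_production = 5.5, y_airtime = 8.
Δz = y_airtime·Δb = 8 × (5) = 40, so new z* = 1442 + 40 = 1482.

1482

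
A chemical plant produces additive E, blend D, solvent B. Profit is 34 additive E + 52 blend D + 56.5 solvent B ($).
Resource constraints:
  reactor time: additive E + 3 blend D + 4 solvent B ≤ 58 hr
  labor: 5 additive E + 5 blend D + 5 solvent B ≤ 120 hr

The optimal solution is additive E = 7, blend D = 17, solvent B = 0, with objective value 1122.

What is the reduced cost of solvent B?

-4.5

Check each constraint at x*: reactor time 58/58 (tight); labor 120/120 (tight).
Dual feasibility on the basic columns requires 1·y_reactor time + 5·y_labor = 34, 3·y_reactor time + 5·y_labor = 52.
→ y_reactor time = 9 and y_labor = 5.
Reduced cost of solvent B: c₃ − yᵀa₃ = 56.5 − (9·4 + 5·5) = 56.5 − 61 = -4.5.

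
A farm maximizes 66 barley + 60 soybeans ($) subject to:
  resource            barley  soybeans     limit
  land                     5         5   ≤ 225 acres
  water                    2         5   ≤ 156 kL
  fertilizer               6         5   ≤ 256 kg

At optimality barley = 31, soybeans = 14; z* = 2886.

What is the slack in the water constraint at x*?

water used = 2·31 + 5·14 = 132; slack = 156 − 132 = 24.

24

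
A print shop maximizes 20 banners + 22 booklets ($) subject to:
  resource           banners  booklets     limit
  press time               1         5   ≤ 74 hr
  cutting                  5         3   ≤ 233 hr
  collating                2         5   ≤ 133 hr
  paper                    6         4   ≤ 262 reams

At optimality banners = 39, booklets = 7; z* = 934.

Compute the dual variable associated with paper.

3

Check each constraint at x*: press time 74/74 (tight); cutting 216/233 (slack 17); collating 113/133 (slack 20); paper 262/262 (tight).
Slack constraints have shadow price 0 (complementary slackness).
Dual feasibility on the basic columns requires 1·y_press time + 6·y_paper = 20, 5·y_press time + 4·y_paper = 22.
→ y_press time = 2 and y_paper = 3.
Shadow price of paper = 3.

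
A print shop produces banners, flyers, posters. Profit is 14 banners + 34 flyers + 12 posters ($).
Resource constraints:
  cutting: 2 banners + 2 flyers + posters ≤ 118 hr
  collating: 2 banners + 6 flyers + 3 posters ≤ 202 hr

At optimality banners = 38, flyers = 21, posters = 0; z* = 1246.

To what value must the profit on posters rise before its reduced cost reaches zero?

At the optimum: cutting uses 118 of 118 (binding); collating uses 202 of 202 (binding).
From A_Bᵀ y = c: 2·y_cutting + 2·y_collating = 14; 2·y_cutting + 6·y_collating = 34.
This yields shadow prices y_cutting = 2, y_collating = 5.
posters enters the basis when its profit ≥ yᵀa₃ = 2·1 + 5·3 = 17.

17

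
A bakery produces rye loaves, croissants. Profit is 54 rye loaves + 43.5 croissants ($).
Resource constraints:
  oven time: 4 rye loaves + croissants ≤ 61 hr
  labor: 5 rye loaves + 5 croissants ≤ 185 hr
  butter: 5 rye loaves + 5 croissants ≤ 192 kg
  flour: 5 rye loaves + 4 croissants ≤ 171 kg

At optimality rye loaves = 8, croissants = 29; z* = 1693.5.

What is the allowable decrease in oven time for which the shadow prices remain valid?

24

Binding constraints: oven time, labor. The basis is B = [[4,1],[5,5]] with det 15.
Per unit decrease in oven time, x* moves by d = (-0.3333, 0.3333).
The basis stays optimal until rye loaves reaches 0; allowable decrease = 24 hr.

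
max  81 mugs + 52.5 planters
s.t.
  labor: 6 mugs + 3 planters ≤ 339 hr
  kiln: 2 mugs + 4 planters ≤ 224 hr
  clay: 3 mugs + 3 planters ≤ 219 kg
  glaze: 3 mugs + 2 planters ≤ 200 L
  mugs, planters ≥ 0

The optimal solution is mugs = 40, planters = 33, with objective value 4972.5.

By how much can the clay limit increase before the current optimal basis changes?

6

Binding constraints: labor, clay. The basis is B = [[6,3],[3,3]] with det 9.
Per unit increase in clay, x* moves by d = (-0.3333, 0.6667).
The basis stays optimal until kiln becomes binding; allowable increase = 6 kg.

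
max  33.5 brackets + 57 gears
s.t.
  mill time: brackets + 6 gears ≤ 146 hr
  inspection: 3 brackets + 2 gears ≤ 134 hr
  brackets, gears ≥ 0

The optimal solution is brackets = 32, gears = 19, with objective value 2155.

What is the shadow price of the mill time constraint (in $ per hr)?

6.5

At the optimum: mill time uses 146 of 146 (binding); inspection uses 134 of 134 (binding).
Dual feasibility on the basic columns requires 1·y_mill time + 3·y_inspection = 33.5, 6·y_mill time + 2·y_inspection = 57.
Solving: y_mill time = 6.5, y_inspection = 9.
Shadow price of mill time = 6.5.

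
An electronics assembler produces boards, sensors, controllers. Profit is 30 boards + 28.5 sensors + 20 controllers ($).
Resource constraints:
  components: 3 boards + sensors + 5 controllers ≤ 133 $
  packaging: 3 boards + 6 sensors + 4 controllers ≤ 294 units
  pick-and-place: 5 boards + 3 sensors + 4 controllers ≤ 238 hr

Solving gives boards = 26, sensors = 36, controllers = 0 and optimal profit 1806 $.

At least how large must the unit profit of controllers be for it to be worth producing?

At the optimum: components uses 114 of 133 (slack = 19); packaging uses 294 of 294 (binding); pick-and-place uses 238 of 238 (binding).
By complementary slackness, y = 0 for the non-binding constraint.
The binding rows give the dual system: 3·y_packaging + 5·y_pick-and-place = 30 and 6·y_packaging + 3·y_pick-and-place = 28.5.
Solving: y_packaging = 2.5, y_pick-and-place = 4.5.
controllers enters the basis when its profit ≥ yᵀa₃ = 2.5·4 + 4.5·4 = 28.

28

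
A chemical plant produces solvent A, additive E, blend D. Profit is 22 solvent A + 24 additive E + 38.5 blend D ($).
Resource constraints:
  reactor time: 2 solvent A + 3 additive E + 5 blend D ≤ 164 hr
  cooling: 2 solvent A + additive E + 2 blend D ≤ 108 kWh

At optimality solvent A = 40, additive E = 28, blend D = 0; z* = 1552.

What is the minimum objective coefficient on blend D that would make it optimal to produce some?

Both reactor time and cooling are binding at x*.
The binding rows give the dual system: 2·y_reactor time + 2·y_cooling = 22 and 3·y_reactor time + 1·y_cooling = 24.
Solving: y_reactor time = 6.5, y_cooling = 4.5.
blend D enters the basis when its profit ≥ yᵀa₃ = 6.5·5 + 4.5·2 = 41.5.

41.5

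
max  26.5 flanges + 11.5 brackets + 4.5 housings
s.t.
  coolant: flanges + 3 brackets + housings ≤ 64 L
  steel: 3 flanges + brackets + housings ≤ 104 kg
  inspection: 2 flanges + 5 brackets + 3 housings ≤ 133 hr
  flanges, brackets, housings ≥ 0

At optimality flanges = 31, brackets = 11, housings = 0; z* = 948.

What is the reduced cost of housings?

-5

Check each constraint at x*: coolant 64/64 (tight); steel 104/104 (tight); inspection 117/133 (slack 16).
Slack constraints have shadow price 0 (complementary slackness).
The binding rows give the dual system: 1·y_coolant + 3·y_steel = 26.5 and 3·y_coolant + 1·y_steel = 11.5.
Solving: y_coolant = 1, y_steel = 8.5.
Reduced cost of housings: c₃ − yᵀa₃ = 4.5 − (1·1 + 8.5·1) = 4.5 − 9.5 = -5.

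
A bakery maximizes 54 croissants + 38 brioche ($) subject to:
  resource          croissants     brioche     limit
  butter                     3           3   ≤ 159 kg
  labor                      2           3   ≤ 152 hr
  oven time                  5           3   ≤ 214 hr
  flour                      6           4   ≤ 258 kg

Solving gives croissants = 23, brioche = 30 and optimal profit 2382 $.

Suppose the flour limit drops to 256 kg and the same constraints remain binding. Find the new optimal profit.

Binding: butter and flour. Non-binding: labor (16 unused), oven time (9 unused).
Since labor, oven time are not tight, their duals are 0.
From A_Bᵀ y = c: 3·y_butter + 6·y_flour = 54; 3·y_butter + 4·y_flour = 38.
→ y_butter = 2 and y_flour = 8.
Δz = y_flour·Δb = 8 × (-2) = -16, so new z* = 2382 − 16 = 2366.

2366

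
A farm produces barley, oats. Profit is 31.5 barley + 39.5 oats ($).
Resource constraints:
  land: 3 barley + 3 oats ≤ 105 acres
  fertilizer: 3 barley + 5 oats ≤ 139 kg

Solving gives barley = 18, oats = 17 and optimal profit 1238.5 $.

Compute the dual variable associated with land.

At the optimum: land uses 105 of 105 (binding); fertilizer uses 139 of 139 (binding).
Dual feasibility on the basic columns requires 3·y_land + 3·y_fertilizer = 31.5, 3·y_land + 5·y_fertilizer = 39.5.
→ y_land = 6.5 and y_fertilizer = 4.
Shadow price of land = 6.5.

6.5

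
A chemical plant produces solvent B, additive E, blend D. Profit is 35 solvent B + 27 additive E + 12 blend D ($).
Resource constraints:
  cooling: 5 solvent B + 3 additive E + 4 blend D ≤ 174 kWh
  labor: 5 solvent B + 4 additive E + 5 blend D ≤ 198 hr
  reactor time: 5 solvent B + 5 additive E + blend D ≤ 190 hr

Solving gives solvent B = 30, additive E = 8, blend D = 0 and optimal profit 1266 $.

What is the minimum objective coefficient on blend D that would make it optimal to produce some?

19

Check each constraint at x*: cooling 174/174 (tight); labor 182/198 (slack 16); reactor time 190/190 (tight).
By complementary slackness, y = 0 for the non-binding constraint.
From A_Bᵀ y = c: 5·y_cooling + 5·y_reactor time = 35; 3·y_cooling + 5·y_reactor time = 27.
→ y_cooling = 4 and y_reactor time = 3.
blend D enters the basis when its profit ≥ yᵀa₃ = 4·4 + 3·1 = 19.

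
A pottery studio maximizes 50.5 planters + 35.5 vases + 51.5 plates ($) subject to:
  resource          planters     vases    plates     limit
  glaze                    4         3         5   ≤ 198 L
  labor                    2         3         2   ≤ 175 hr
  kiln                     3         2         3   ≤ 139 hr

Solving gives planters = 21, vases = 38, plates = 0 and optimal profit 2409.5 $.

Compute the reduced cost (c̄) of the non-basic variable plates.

At the optimum: glaze uses 198 of 198 (binding); labor uses 156 of 175 (slack = 19); kiln uses 139 of 139 (binding).
By complementary slackness, y = 0 for the non-binding constraint.
Dual feasibility on the basic columns requires 4·y_glaze + 3·y_kiln = 50.5, 3·y_glaze + 2·y_kiln = 35.5.
This yields shadow prices y_glaze = 5.5, y_kiln = 9.5.
Reduced cost of plates: c₃ − yᵀa₃ = 51.5 − (5.5·5 + 9.5·3) = 51.5 − 56 = -4.5.

-4.5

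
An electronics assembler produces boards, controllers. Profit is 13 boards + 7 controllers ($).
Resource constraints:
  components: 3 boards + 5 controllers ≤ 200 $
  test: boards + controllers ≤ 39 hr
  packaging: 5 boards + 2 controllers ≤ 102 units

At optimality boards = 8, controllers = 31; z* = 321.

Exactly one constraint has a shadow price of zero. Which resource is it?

components

components: 179/200 (slack 21)
test: 39/39 (binding)
packaging: 102/102 (binding)
By complementary slackness, a constraint with positive slack has shadow price 0 → components.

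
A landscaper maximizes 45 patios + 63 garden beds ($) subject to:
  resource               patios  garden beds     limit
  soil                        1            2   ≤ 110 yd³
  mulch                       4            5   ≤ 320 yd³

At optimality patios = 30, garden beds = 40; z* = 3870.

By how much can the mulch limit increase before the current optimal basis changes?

Binding constraints: soil, mulch. The basis is B = [[1,2],[4,5]] with det -3.
Per unit increase in mulch, x* moves by d = (0.6667, -0.3333).
The basis stays optimal until garden beds reaches 0; allowable increase = 120 yd³.

120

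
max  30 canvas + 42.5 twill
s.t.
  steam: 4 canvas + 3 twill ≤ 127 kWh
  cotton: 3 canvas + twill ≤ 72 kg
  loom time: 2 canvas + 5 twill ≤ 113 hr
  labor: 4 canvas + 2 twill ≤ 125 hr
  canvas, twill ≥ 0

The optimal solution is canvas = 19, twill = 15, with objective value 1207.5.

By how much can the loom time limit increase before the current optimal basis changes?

Binding constraints: cotton, loom time. The basis is B = [[3,1],[2,5]] with det 13.
Per unit increase in loom time, x* moves by d = (-0.0769, 0.2308).
The basis stays optimal until steam becomes binding; allowable increase = 15.6 hr.

15.6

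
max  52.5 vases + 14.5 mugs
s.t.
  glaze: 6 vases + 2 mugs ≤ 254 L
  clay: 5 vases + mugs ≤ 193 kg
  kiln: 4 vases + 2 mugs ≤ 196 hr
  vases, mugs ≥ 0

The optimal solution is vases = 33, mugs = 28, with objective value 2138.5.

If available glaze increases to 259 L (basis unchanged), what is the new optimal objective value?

2163.5

Binding: glaze and clay. Non-binding: kiln (8 unused).
Slack constraints have shadow price 0 (complementary slackness).
The binding rows give the dual system: 6·y_glaze + 5·y_clay = 52.5 and 2·y_glaze + 1·y_clay = 14.5.
Solving: y_glaze = 5, y_clay = 4.5.
Δz = y_glaze·Δb = 5 × (5) = 25, so new z* = 2138.5 + 25 = 2163.5.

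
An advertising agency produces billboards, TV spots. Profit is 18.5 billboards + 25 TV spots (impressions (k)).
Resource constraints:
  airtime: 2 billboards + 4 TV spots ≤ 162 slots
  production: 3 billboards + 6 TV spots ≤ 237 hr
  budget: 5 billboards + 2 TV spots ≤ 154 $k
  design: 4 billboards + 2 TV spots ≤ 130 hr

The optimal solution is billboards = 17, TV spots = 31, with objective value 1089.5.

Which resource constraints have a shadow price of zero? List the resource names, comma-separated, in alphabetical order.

airtime: 158/162 (slack 4)
production: 237/237 (binding)
budget: 147/154 (slack 7)
design: 130/130 (binding)
By complementary slackness, a constraint with positive slack has shadow price 0 → airtime, budget.

airtime, budget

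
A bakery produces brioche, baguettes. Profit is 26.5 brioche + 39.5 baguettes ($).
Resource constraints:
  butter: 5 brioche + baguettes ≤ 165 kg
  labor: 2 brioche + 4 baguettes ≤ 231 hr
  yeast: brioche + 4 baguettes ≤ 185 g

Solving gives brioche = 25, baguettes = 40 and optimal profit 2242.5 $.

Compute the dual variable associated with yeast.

9

At the optimum: butter uses 165 of 165 (binding); labor uses 210 of 231 (slack = 21); yeast uses 185 of 185 (binding).
Slack constraints have shadow price 0 (complementary slackness).
Dual feasibility on the basic columns requires 5·y_butter + 1·y_yeast = 26.5, 1·y_butter + 4·y_yeast = 39.5.
→ y_butter = 3.5 and y_yeast = 9.
Shadow price of yeast = 9.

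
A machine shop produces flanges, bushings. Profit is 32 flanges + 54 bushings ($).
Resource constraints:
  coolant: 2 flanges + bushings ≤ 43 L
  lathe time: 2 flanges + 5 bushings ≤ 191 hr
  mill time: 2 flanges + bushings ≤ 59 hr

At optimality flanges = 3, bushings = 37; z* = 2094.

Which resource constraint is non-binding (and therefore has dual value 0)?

mill time

coolant: 43/43 (binding)
lathe time: 191/191 (binding)
mill time: 43/59 (slack 16)
By complementary slackness, a constraint with positive slack has shadow price 0 → mill time.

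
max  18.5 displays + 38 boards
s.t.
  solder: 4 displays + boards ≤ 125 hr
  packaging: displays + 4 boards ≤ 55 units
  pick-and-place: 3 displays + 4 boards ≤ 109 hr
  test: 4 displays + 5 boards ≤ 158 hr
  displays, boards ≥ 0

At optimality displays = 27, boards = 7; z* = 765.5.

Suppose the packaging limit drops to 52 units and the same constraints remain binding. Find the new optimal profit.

750.5

Binding: packaging and pick-and-place. Non-binding: solder (10 unused), test (15 unused).
Slack constraints have shadow price 0 (complementary slackness).
The binding rows give the dual system: 1·y_packaging + 3·y_pick-and-place = 18.5 and 4·y_packaging + 4·y_pick-and-place = 38.
Solving: y_packaging = 5, y_pick-and-place = 4.5.
Δz = y_packaging·Δb = 5 × (-3) = -15, so new z* = 765.5 − 15 = 750.5.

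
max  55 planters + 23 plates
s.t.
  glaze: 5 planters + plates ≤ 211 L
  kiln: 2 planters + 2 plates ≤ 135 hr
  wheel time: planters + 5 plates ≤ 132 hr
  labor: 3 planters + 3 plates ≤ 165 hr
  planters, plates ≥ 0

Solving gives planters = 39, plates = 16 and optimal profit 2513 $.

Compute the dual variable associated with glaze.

8

Check each constraint at x*: glaze 211/211 (tight); kiln 110/135 (slack 25); wheel time 119/132 (slack 13); labor 165/165 (tight).
By complementary slackness, y = 0 for the non-binding constraints.
Dual feasibility on the basic columns requires 5·y_glaze + 3·y_labor = 55, 1·y_glaze + 3·y_labor = 23.
Solving: y_glaze = 8, y_labor = 5.
Shadow price of glaze = 8.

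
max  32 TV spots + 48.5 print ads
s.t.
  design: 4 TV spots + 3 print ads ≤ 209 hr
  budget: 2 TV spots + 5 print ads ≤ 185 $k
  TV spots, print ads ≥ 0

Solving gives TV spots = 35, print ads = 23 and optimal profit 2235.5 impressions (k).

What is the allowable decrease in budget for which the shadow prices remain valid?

Binding constraints: design, budget. The basis is B = [[4,3],[2,5]] with det 14.
Per unit decrease in budget, x* moves by d = (0.2143, -0.2857).
The basis stays optimal until print ads reaches 0; allowable decrease = 80.5 $k.

80.5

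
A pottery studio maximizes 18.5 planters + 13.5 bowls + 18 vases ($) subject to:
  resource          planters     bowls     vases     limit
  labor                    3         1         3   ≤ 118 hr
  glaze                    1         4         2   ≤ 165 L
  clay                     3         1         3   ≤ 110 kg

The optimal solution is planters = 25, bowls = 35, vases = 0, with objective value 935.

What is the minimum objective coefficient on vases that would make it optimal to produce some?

20.5

Binding: glaze and clay. Non-binding: labor (8 unused).
Slack constraints have shadow price 0 (complementary slackness).
The binding rows give the dual system: 1·y_glaze + 3·y_clay = 18.5 and 4·y_glaze + 1·y_clay = 13.5.
This yields shadow prices y_glaze = 2, y_clay = 5.5.
vases enters the basis when its profit ≥ yᵀa₃ = 2·2 + 5.5·3 = 20.5.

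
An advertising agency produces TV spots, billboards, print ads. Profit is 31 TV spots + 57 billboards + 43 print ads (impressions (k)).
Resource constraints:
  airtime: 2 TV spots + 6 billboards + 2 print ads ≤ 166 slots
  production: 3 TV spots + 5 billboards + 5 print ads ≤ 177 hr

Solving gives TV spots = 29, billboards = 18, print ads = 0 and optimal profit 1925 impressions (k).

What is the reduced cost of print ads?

Check each constraint at x*: airtime 166/166 (tight); production 177/177 (tight).
Dual feasibility on the basic columns requires 2·y_airtime + 3·y_production = 31, 6·y_airtime + 5·y_production = 57.
Solving: y_airtime = 2, y_production = 9.
Reduced cost of print ads: c₃ − yᵀa₃ = 43 − (2·2 + 9·5) = 43 − 49 = -6.

-6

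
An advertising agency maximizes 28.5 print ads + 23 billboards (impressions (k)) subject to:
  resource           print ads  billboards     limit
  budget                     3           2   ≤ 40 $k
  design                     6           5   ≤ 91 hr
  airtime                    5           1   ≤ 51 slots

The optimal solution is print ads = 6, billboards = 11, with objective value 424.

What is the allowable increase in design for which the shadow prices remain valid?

Binding constraints: budget, design. The basis is B = [[3,2],[6,5]] with det 3.
Per unit increase in design, x* moves by d = (-0.6667, 1).
The basis stays optimal until print ads reaches 0; allowable increase = 9 hr.

9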